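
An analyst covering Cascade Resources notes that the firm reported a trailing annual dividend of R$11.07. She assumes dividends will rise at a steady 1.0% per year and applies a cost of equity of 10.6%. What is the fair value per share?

Gordon growth model: P₀ = D₁/(r − g). D₁ = 11.07 × (1 + 0.01) = 11.1807.
P₀ = 11.1807 / (0.106 − 0.01) = 11.1807 / 0.096 = 116.4656

R$116.47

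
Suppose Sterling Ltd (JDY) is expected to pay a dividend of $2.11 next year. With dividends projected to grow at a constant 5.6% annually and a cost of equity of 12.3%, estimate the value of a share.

$31.49

Gordon growth model: P₀ = D₁/(r − g), with D₁ = 2.11 given directly.
P₀ = 2.1100 / (0.123 − 0.056) = 2.1100 / 0.067 = 31.4925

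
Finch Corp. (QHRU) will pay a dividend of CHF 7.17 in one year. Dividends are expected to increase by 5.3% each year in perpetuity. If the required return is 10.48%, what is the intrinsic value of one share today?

CHF 138.42

Gordon growth model: P₀ = D₁/(r − g), with D₁ = 7.17 given directly.
P₀ = 7.1700 / (0.1048 − 0.053) = 7.1700 / 0.0518 = 138.4170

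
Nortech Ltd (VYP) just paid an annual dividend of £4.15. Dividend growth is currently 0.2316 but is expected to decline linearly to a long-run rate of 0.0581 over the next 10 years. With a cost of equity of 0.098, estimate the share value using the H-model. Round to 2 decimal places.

£200.28

H-model: P₀ = D₀[(1+g_L) + H(g_S−g_L)]/(r−g_L), with H = 10/2 = 5.
P₀ = 4.15 × [(1+0.0581) + 5×(0.2316−0.0581)] / (0.098−0.0581)
   = 4.15 × 1.9256 / 0.0399 = 200.2817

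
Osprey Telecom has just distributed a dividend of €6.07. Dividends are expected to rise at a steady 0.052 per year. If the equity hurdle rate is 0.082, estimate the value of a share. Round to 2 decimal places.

€212.85

Gordon growth model: P₀ = D₁/(r − g). D₁ = 6.07 × (1 + 0.052) = 6.3856.
P₀ = 6.3856 / (0.082 − 0.052) = 6.3856 / 0.03 = 212.8547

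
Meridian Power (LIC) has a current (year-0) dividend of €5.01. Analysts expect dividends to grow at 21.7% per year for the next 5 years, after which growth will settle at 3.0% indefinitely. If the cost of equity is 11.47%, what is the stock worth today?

€127.36

Two-stage DDM. Project D₁…D_5 at 0.217, terminal growth 0.03, discount at r = 0.1147.
D_1 = 6.0972
D_2 = 7.4203
D_3 = 9.0305
D_4 = 10.9901
D_5 = 13.3749
Terminal value at t=5: TV = D_6/(r−g) = 13.7761/(0.1147−0.03) = 162.6464
P₀ = 6.0972/(1+0.1147)^1 + 7.4203/(1+0.1147)^2 + 9.0305/(1+0.1147)^3 + 10.9901/(1+0.1147)^4 + 13.3749/(1+0.1147)^5 + 162.6464/(1+0.1147)^5 = 127.3559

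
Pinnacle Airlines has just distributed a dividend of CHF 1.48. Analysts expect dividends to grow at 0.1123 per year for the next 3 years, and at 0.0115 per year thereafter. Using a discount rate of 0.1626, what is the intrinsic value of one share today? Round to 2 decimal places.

Two-stage DDM. Project D₁…D_3 at 0.1123, terminal growth 0.0115, discount at r = 0.1626.
D_1 = 1.6462
D_2 = 1.8311
D_3 = 2.0367
Terminal value at t=3: TV = D_4/(r−g) = 2.0601/(0.1626−0.0115) = 13.6342
P₀ = 1.6462/(1+0.1626)^1 + 1.8311/(1+0.1626)^2 + 2.0367/(1+0.1626)^3 + 13.6342/(1+0.1626)^3 = 12.7431

CHF 12.74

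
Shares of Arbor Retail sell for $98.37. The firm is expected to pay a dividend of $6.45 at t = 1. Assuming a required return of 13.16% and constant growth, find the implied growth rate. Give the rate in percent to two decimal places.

From P₀ = D₁/(r − g), the implied growth is g = r − D₁/P₀.
g = 0.1316 − 6.45/98.37 = 0.1316 − 0.06557 = 0.06603

6.60%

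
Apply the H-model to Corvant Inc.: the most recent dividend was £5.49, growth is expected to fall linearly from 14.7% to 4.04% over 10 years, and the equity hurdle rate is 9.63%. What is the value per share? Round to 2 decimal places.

£154.53

H-model: P₀ = D₀[(1+g_L) + H(g_S−g_L)]/(r−g_L), with H = 10/2 = 5.
P₀ = 5.49 × [(1+0.0404) + 5×(0.147−0.0404)] / (0.0963−0.0404)
   = 5.49 × 1.5734 / 0.0559 = 154.5253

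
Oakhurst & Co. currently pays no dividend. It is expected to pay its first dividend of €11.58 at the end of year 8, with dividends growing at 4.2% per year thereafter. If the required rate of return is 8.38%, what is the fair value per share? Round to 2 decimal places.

Deferred-dividend DDM. At t=7 the remaining stream is a growing perpetuity with first payment D_8 = 11.58.
V_7 = D_8/(r−g) = 11.58/(0.0838−0.042) = 277.0335
P₀ = V_7/(1+r)^7 = 277.0335/(1+0.0838)^7 = 157.7205

€157.72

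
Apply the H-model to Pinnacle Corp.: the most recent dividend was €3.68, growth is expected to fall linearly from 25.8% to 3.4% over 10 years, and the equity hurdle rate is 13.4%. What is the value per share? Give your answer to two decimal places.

€79.27

H-model: P₀ = D₀[(1+g_L) + H(g_S−g_L)]/(r−g_L), with H = 10/2 = 5.
P₀ = 3.68 × [(1+0.034) + 5×(0.258−0.034)] / (0.134−0.034)
   = 3.68 × 2.1540 / 0.1 = 79.2672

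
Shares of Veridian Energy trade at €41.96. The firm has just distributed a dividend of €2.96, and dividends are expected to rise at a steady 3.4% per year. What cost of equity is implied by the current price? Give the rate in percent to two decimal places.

10.69%

Rearranging the constant-growth DDM: r = D₁/P₀ + g.
D₁ = 2.96 × (1 + 0.034) = 3.0606.
r = 3.0606 / 41.96 + 0.034 = 0.07294 + 0.034 = 0.10694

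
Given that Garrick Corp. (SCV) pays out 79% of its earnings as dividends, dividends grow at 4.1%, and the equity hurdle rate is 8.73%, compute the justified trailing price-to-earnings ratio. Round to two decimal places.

Justified trailing P/E = b(1+g)/(r−g) = 0.79×(1+0.041)/(0.0873−0.041) = 17.7622

17.76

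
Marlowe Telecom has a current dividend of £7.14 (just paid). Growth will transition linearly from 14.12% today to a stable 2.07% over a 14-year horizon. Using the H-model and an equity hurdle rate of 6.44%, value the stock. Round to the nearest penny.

H-model: P₀ = D₀[(1+g_L) + H(g_S−g_L)]/(r−g_L), with H = 14/2 = 7.
P₀ = 7.14 × [(1+0.0207) + 7×(0.1412−0.0207)] / (0.0644−0.0207)
   = 7.14 × 1.8642 / 0.0437 = 304.5855

£304.59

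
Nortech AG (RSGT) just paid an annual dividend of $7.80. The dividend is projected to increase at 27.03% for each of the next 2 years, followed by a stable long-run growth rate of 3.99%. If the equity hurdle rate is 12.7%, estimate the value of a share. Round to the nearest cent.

$137.01

Two-stage DDM. Project D₁…D_2 at 0.2703, terminal growth 0.0399, discount at r = 0.127.
D_1 = 9.9083
D_2 = 12.5866
Terminal value at t=2: TV = D_3/(r−g) = 13.0888/(0.127−0.0399) = 150.2729
P₀ = 9.9083/(1+0.127)^1 + 12.5866/(1+0.127)^2 + 150.2729/(1+0.127)^2 = 137.0145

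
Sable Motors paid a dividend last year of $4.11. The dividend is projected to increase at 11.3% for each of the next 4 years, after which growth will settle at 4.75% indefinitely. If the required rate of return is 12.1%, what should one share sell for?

$73.07

Two-stage DDM. Project D₁…D_4 at 0.113, terminal growth 0.0475, discount at r = 0.121.
D_1 = 4.5744
D_2 = 5.0913
D_3 = 5.6667
D_4 = 6.3070
Terminal value at t=4: TV = D_5/(r−g) = 6.6066/(0.121−0.0475) = 89.8854
P₀ = 4.5744/(1+0.121)^1 + 5.0913/(1+0.121)^2 + 5.6667/(1+0.121)^3 + 6.3070/(1+0.121)^4 + 89.8854/(1+0.121)^4 = 73.0690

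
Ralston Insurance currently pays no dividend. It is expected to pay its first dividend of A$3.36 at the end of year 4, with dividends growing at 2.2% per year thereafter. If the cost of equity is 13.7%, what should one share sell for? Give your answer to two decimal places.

A$19.88

Deferred-dividend DDM. At t=3 the remaining stream is a growing perpetuity with first payment D_4 = 3.36.
V_3 = D_4/(r−g) = 3.36/(0.137−0.022) = 29.2174
P₀ = V_3/(1+r)^3 = 29.2174/(1+0.137)^3 = 19.8774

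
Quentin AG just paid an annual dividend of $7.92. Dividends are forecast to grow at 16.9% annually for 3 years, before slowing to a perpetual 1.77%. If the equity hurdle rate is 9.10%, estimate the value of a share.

$162.59

Two-stage DDM. Project D₁…D_3 at 0.169, terminal growth 0.0177, discount at r = 0.091.
D_1 = 9.2585
D_2 = 10.8232
D_3 = 12.6523
Terminal value at t=3: TV = D_4/(r−g) = 12.8762/(0.091−0.0177) = 175.6647
P₀ = 9.2585/(1+0.091)^1 + 10.8232/(1+0.091)^2 + 12.6523/(1+0.091)^3 + 175.6647/(1+0.091)^3 = 162.5950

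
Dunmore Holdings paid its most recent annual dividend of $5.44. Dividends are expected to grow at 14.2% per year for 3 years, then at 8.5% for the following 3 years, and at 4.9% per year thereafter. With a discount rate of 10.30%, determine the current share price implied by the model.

Three-stage DDM. Project D₁…D_6; terminal Gordon value at t=6 with g = 0.049; discount at r = 0.103.
D_1 = 6.2125
D_2 = 7.0947
D_3 = 8.1021
D_4 = 8.7908
D_5 = 9.5380
D_6 = 10.3487
TV_6 = 10.8558/(0.103−0.049) = 201.0334
P₀ = Σ Dₜ/(1+r)ᵗ + TV_6/(1+r)^6 = 146.6686

$146.67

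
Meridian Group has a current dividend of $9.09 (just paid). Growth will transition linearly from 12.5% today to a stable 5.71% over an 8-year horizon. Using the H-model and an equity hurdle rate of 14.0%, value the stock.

$145.69

H-model: P₀ = D₀[(1+g_L) + H(g_S−g_L)]/(r−g_L), with H = 8/2 = 4.
P₀ = 9.09 × [(1+0.0571) + 4×(0.125−0.0571)] / (0.14−0.0571)
   = 9.09 × 1.3287 / 0.0829 = 145.6922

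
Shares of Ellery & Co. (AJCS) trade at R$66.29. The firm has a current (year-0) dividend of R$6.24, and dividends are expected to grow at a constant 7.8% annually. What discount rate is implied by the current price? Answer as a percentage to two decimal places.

17.95%

Rearranging the constant-growth DDM: r = D₁/P₀ + g.
D₁ = 6.24 × (1 + 0.078) = 6.7267.
r = 6.7267 / 66.29 + 0.078 = 0.10147 + 0.078 = 0.17947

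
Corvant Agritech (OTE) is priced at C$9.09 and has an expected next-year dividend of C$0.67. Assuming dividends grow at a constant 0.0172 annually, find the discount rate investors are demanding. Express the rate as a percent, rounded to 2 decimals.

9.09%

Rearranging the constant-growth DDM: r = D₁/P₀ + g.
r = 0.6700 / 9.09 + 0.0172 = 0.07371 + 0.0172 = 0.09091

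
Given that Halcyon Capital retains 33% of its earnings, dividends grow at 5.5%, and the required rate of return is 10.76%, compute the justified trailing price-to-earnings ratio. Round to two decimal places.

13.44

Payout ratio b = 1 − 0.33 = 0.67.
Justified trailing P/E = b(1+g)/(r−g) = 0.67×(1+0.055)/(0.1076−0.055) = 13.4382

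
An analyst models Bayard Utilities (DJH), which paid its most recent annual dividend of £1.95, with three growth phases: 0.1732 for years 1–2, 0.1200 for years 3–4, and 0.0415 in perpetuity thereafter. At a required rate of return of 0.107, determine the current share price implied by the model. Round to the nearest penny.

Three-stage DDM. Project D₁…D_4; terminal Gordon value at t=4 with g = 0.0415; discount at r = 0.107.
D_1 = 2.2877
D_2 = 2.6840
D_3 = 3.0061
D_4 = 3.3668
TV_4 = 3.5065/(0.107−0.0415) = 53.5344
P₀ = Σ Dₜ/(1+r)ᵗ + TV_4/(1+r)^4 = 44.3633

£44.36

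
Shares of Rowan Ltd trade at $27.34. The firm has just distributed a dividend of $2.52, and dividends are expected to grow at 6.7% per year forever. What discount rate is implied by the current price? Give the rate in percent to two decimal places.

16.53%

Rearranging the constant-growth DDM: r = D₁/P₀ + g.
D₁ = 2.52 × (1 + 0.067) = 2.6888.
r = 2.6888 / 27.34 + 0.067 = 0.09835 + 0.067 = 0.16535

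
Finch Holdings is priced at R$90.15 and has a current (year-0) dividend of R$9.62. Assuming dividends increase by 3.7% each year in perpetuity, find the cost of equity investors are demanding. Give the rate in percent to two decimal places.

Rearranging the constant-growth DDM: r = D₁/P₀ + g.
D₁ = 9.62 × (1 + 0.037) = 9.9759.
r = 9.9759 / 90.15 + 0.037 = 0.11066 + 0.037 = 0.14766

14.77%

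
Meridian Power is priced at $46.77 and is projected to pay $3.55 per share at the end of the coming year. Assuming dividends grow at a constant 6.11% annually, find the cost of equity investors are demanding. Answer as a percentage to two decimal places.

13.70%

Rearranging the constant-growth DDM: r = D₁/P₀ + g.
r = 3.5500 / 46.77 + 0.0611 = 0.07590 + 0.0611 = 0.13700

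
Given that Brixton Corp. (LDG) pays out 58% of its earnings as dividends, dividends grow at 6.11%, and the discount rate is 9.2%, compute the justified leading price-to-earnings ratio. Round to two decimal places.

Justified leading P/E = b/(r−g) = 0.58/(0.092−0.0611) = 18.7702

18.77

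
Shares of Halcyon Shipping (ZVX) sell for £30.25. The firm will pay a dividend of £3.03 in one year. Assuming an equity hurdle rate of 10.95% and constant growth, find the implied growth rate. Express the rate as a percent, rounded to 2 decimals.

0.93%

From P₀ = D₁/(r − g), the implied growth is g = r − D₁/P₀.
g = 0.1095 − 3.03/30.25 = 0.1095 − 0.10017 = 0.00933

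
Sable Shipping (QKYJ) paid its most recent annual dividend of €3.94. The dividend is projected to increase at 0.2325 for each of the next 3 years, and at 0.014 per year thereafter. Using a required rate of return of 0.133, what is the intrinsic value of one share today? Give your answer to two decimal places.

€57.24

Two-stage DDM. Project D₁…D_3 at 0.2325, terminal growth 0.014, discount at r = 0.133.
D_1 = 4.8560
D_2 = 5.9851
D_3 = 7.3766
Terminal value at t=3: TV = D_4/(r−g) = 7.4799/(0.133−0.014) = 62.8562
P₀ = 4.8560/(1+0.133)^1 + 5.9851/(1+0.133)^2 + 7.3766/(1+0.133)^3 + 62.8562/(1+0.133)^3 = 57.2376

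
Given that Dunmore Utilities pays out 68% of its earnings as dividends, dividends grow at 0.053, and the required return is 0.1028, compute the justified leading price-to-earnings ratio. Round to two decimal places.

13.65

Justified leading P/E = b/(r−g) = 0.68/(0.1028−0.053) = 13.6546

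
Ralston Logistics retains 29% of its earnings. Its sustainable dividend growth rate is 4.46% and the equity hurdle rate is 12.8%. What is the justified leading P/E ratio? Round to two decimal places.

8.51

Payout ratio b = 1 − 0.29 = 0.71.
Justified leading P/E = b/(r−g) = 0.71/(0.128−0.0446) = 8.5132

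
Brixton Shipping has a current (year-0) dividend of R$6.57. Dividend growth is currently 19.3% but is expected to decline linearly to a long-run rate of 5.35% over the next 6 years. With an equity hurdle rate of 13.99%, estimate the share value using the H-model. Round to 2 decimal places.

R$111.93

H-model: P₀ = D₀[(1+g_L) + H(g_S−g_L)]/(r−g_L), with H = 6/2 = 3.
P₀ = 6.57 × [(1+0.0535) + 3×(0.193−0.0535)] / (0.1399−0.0535)
   = 6.57 × 1.4720 / 0.0864 = 111.9333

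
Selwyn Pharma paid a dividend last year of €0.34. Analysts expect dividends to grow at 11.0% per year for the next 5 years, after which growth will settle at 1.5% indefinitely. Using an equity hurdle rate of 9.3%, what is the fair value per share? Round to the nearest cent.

Two-stage DDM. Project D₁…D_5 at 0.11, terminal growth 0.015, discount at r = 0.093.
D_1 = 0.3774
D_2 = 0.4189
D_3 = 0.4650
D_4 = 0.5161
D_5 = 0.5729
Terminal value at t=5: TV = D_6/(r−g) = 0.5815/(0.093−0.015) = 7.4553
P₀ = 0.3774/(1+0.093)^1 + 0.4189/(1+0.093)^2 + 0.4650/(1+0.093)^3 + 0.5161/(1+0.093)^4 + 0.5729/(1+0.093)^5 + 7.4553/(1+0.093)^5 = 6.5603

€6.56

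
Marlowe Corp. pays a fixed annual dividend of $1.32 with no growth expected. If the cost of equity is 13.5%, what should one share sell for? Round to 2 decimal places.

$9.78

Zero-growth DDM (perpetuity): P₀ = D/r = 1.32 / 0.135 = 9.7778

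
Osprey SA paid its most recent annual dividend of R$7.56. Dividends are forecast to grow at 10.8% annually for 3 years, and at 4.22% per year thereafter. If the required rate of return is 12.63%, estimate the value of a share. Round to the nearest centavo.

R$111.14

Two-stage DDM. Project D₁…D_3 at 0.108, terminal growth 0.0422, discount at r = 0.1263.
D_1 = 8.3765
D_2 = 9.2811
D_3 = 10.2835
Terminal value at t=3: TV = D_4/(r−g) = 10.7175/(0.1263−0.0422) = 127.4372
P₀ = 8.3765/(1+0.1263)^1 + 9.2811/(1+0.1263)^2 + 10.2835/(1+0.1263)^3 + 127.4372/(1+0.1263)^3 = 111.1446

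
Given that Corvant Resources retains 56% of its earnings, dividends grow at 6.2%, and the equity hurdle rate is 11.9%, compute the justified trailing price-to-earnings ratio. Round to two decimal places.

Payout ratio b = 1 − 0.56 = 0.44.
Justified trailing P/E = b(1+g)/(r−g) = 0.44×(1+0.062)/(0.119−0.062) = 8.1979

8.20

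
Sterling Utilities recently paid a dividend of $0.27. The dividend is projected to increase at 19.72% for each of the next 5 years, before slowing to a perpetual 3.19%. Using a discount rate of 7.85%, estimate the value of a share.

$11.94

Two-stage DDM. Project D₁…D_5 at 0.1972, terminal growth 0.0319, discount at r = 0.0785.
D_1 = 0.3232
D_2 = 0.3870
D_3 = 0.4633
D_4 = 0.5547
D_5 = 0.6640
Terminal value at t=5: TV = D_6/(r−g) = 0.6852/(0.0785−0.0319) = 14.7045
P₀ = 0.3232/(1+0.0785)^1 + 0.3870/(1+0.0785)^2 + 0.4633/(1+0.0785)^3 + 0.5547/(1+0.0785)^4 + 0.6640/(1+0.0785)^5 + 14.7045/(1+0.0785)^5 = 11.9442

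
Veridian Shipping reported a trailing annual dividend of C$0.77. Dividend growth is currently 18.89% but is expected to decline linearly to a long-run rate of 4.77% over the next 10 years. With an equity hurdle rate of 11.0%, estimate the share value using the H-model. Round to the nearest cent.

C$21.67

H-model: P₀ = D₀[(1+g_L) + H(g_S−g_L)]/(r−g_L), with H = 10/2 = 5.
P₀ = 0.77 × [(1+0.0477) + 5×(0.1889−0.0477)] / (0.11−0.0477)
   = 0.77 × 1.7537 / 0.0623 = 21.6749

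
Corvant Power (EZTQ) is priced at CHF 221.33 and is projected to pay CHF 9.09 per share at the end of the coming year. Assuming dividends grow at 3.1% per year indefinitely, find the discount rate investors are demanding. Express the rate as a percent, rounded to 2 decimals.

Rearranging the constant-growth DDM: r = D₁/P₀ + g.
r = 9.0900 / 221.33 + 0.031 = 0.04107 + 0.031 = 0.07207

7.21%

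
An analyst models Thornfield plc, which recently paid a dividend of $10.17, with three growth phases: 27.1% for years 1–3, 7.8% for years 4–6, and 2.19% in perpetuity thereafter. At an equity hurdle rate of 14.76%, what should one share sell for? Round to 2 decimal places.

Three-stage DDM. Project D₁…D_6; terminal Gordon value at t=6 with g = 0.0219; discount at r = 0.1476.
D_1 = 12.9261
D_2 = 16.4290
D_3 = 20.8813
D_4 = 22.5100
D_5 = 24.2658
D_6 = 26.1586
TV_6 = 26.7314/(0.1476−0.0219) = 212.6606
P₀ = Σ Dₜ/(1+r)ᵗ + TV_6/(1+r)^6 = 167.2741

$167.27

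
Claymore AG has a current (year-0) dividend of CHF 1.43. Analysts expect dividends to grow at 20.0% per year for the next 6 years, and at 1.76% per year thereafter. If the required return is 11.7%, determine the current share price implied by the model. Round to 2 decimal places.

Two-stage DDM. Project D₁…D_6 at 0.2, terminal growth 0.0176, discount at r = 0.117.
D_1 = 1.7160
D_2 = 2.0592
D_3 = 2.4710
D_4 = 2.9652
D_5 = 3.5583
D_6 = 4.2700
Terminal value at t=6: TV = D_7/(r−g) = 4.3451/(0.117−0.0176) = 43.7134
P₀ = 1.7160/(1+0.117)^1 + 2.0592/(1+0.117)^2 + 2.4710/(1+0.117)^3 + 2.9652/(1+0.117)^4 + 3.5583/(1+0.117)^5 + 4.2700/(1+0.117)^6 + 43.7134/(1+0.117)^6 = 33.6151

CHF 33.62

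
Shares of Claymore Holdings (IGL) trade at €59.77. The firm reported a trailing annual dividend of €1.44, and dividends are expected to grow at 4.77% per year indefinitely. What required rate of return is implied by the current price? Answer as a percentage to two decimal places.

7.29%

Rearranging the constant-growth DDM: r = D₁/P₀ + g.
D₁ = 1.44 × (1 + 0.0477) = 1.5087.
r = 1.5087 / 59.77 + 0.0477 = 0.02524 + 0.0477 = 0.07294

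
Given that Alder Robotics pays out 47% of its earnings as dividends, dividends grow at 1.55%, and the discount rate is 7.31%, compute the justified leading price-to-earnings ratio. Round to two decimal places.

Justified leading P/E = b/(r−g) = 0.47/(0.0731−0.0155) = 8.1597

8.16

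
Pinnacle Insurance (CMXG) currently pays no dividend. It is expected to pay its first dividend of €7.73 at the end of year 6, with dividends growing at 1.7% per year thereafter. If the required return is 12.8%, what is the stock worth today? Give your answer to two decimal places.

Deferred-dividend DDM. At t=5 the remaining stream is a growing perpetuity with first payment D_6 = 7.73.
V_5 = D_6/(r−g) = 7.73/(0.128−0.017) = 69.6396
P₀ = V_5/(1+r)^5 = 69.6396/(1+0.128)^5 = 38.1339

€38.13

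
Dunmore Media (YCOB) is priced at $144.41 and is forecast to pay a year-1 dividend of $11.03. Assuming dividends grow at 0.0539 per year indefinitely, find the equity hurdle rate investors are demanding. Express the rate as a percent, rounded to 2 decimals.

Rearranging the constant-growth DDM: r = D₁/P₀ + g.
r = 11.0300 / 144.41 + 0.0539 = 0.07638 + 0.0539 = 0.13028

13.03%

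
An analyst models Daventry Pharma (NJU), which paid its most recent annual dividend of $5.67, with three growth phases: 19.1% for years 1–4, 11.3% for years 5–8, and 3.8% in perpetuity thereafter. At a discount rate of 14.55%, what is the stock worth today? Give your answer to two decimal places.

Three-stage DDM. Project D₁…D_8; terminal Gordon value at t=8 with g = 0.038; discount at r = 0.1455.
D_1 = 6.7530
D_2 = 8.0428
D_3 = 9.5790
D_4 = 11.4085
D_5 = 12.6977
D_6 = 14.1325
D_7 = 15.7295
D_8 = 17.5070
TV_8 = 18.1722/(0.1455−0.038) = 169.0440
P₀ = Σ Dₜ/(1+r)ᵗ + TV_8/(1+r)^8 = 106.7215

$106.72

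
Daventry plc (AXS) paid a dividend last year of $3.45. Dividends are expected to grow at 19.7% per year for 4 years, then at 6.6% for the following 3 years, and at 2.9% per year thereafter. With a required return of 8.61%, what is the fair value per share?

$119.14

Three-stage DDM. Project D₁…D_7; terminal Gordon value at t=7 with g = 0.029; discount at r = 0.0861.
D_1 = 4.1297
D_2 = 4.9432
D_3 = 5.9170
D_4 = 7.0826
D_5 = 7.5501
D_6 = 8.0484
D_7 = 8.5796
TV_7 = 8.8284/(0.0861−0.029) = 154.6132
P₀ = Σ Dₜ/(1+r)ᵗ + TV_7/(1+r)^7 = 119.1406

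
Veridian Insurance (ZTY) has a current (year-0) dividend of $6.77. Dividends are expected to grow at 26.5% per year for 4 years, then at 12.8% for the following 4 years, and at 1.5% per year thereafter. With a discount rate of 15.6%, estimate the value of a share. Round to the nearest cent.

Three-stage DDM. Project D₁…D_8; terminal Gordon value at t=8 with g = 0.015; discount at r = 0.156.
D_1 = 8.5640
D_2 = 10.8335
D_3 = 13.7044
D_4 = 17.3361
D_5 = 19.5551
D_6 = 22.0581
D_7 = 24.8816
D_8 = 28.0664
TV_8 = 28.4874/(0.156−0.015) = 202.0385
P₀ = Σ Dₜ/(1+r)ᵗ + TV_8/(1+r)^8 = 133.9839

$133.98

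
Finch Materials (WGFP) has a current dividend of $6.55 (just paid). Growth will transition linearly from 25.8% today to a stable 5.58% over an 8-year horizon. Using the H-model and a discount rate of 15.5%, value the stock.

H-model: P₀ = D₀[(1+g_L) + H(g_S−g_L)]/(r−g_L), with H = 8/2 = 4.
P₀ = 6.55 × [(1+0.0558) + 4×(0.258−0.0558)] / (0.155−0.0558)
   = 6.55 × 1.8646 / 0.0992 = 123.1162

$123.12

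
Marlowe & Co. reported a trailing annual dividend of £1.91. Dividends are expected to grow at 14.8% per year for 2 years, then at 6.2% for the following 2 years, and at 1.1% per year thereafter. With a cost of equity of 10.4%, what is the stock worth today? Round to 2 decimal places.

£28.73

Three-stage DDM. Project D₁…D_4; terminal Gordon value at t=4 with g = 0.011; discount at r = 0.104.
D_1 = 2.1927
D_2 = 2.5172
D_3 = 2.6733
D_4 = 2.8390
TV_4 = 2.8702/(0.104−0.011) = 30.8627
P₀ = Σ Dₜ/(1+r)ᵗ + TV_4/(1+r)^4 = 28.7251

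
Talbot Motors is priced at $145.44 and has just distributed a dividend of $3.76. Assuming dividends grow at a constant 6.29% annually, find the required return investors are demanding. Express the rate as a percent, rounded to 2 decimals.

9.04%

Rearranging the constant-growth DDM: r = D₁/P₀ + g.
D₁ = 3.76 × (1 + 0.0629) = 3.9965.
r = 3.9965 / 145.44 + 0.0629 = 0.02748 + 0.0629 = 0.09038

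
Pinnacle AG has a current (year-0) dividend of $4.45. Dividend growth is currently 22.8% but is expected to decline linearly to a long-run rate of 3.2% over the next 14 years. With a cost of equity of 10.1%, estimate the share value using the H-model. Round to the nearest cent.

H-model: P₀ = D₀[(1+g_L) + H(g_S−g_L)]/(r−g_L), with H = 14/2 = 7.
P₀ = 4.45 × [(1+0.032) + 7×(0.228−0.032)] / (0.101−0.032)
   = 4.45 × 2.4040 / 0.069 = 155.0406

$155.04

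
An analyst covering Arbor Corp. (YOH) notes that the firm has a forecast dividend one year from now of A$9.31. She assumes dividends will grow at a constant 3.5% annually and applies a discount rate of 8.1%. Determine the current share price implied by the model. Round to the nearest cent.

Gordon growth model: P₀ = D₁/(r − g), with D₁ = 9.31 given directly.
P₀ = 9.3100 / (0.081 − 0.035) = 9.3100 / 0.046 = 202.3913

A$202.39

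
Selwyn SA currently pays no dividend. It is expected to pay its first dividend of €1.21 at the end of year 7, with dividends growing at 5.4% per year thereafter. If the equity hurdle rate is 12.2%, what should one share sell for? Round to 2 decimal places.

€8.92

Deferred-dividend DDM. At t=6 the remaining stream is a growing perpetuity with first payment D_7 = 1.21.
V_6 = D_7/(r−g) = 1.21/(0.122−0.054) = 17.7941
P₀ = V_6/(1+r)^6 = 17.7941/(1+0.122)^6 = 8.9191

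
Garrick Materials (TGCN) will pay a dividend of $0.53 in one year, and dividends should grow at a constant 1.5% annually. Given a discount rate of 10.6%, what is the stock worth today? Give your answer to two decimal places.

Gordon growth model: P₀ = D₁/(r − g), with D₁ = 0.53 given directly.
P₀ = 0.5300 / (0.106 − 0.015) = 0.5300 / 0.091 = 5.8242

$5.82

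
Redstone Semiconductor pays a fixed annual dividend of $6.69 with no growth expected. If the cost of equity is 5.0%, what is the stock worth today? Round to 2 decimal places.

$133.80

Zero-growth DDM (perpetuity): P₀ = D/r = 6.69 / 0.05 = 133.8000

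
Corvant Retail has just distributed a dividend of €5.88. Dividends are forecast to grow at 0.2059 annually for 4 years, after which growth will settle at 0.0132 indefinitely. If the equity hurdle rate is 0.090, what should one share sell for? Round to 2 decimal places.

€146.68

Two-stage DDM. Project D₁…D_4 at 0.2059, terminal growth 0.0132, discount at r = 0.09.
D_1 = 7.0907
D_2 = 8.5507
D_3 = 10.3112
D_4 = 12.4343
Terminal value at t=4: TV = D_5/(r−g) = 12.5985/(0.09−0.0132) = 164.0425
P₀ = 7.0907/(1+0.09)^1 + 8.5507/(1+0.09)^2 + 10.3112/(1+0.09)^3 + 12.4343/(1+0.09)^4 + 164.0425/(1+0.09)^4 = 146.6850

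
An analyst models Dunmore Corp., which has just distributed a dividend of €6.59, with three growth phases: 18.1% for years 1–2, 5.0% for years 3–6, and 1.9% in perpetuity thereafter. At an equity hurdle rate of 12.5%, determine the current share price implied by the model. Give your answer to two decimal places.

€91.68

Three-stage DDM. Project D₁…D_6; terminal Gordon value at t=6 with g = 0.019; discount at r = 0.125.
D_1 = 7.7828
D_2 = 9.1915
D_3 = 9.6510
D_4 = 10.1336
D_5 = 10.6403
D_6 = 11.1723
TV_6 = 11.3846/(0.125−0.019) = 107.4016
P₀ = Σ Dₜ/(1+r)ᵗ + TV_6/(1+r)^6 = 91.6786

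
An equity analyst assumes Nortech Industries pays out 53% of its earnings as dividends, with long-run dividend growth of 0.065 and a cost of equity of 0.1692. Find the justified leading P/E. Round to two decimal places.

Justified leading P/E = b/(r−g) = 0.53/(0.1692−0.065) = 5.0864

5.09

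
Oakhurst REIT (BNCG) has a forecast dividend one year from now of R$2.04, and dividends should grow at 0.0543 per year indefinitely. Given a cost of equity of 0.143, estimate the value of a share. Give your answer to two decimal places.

R$23.00

Gordon growth model: P₀ = D₁/(r − g), with D₁ = 2.04 given directly.
P₀ = 2.0400 / (0.143 − 0.0543) = 2.0400 / 0.0887 = 22.9989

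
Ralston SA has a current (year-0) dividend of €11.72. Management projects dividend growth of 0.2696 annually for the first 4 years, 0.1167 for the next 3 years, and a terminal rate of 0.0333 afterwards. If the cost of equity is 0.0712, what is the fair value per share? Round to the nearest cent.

Three-stage DDM. Project D₁…D_7; terminal Gordon value at t=7 with g = 0.0333; discount at r = 0.0712.
D_1 = 14.8797
D_2 = 18.8913
D_3 = 23.9844
D_4 = 30.4506
D_5 = 34.0041
D_6 = 37.9724
D_7 = 42.4038
TV_7 = 43.8159/(0.0712−0.0333) = 1156.0910
P₀ = Σ Dₜ/(1+r)ᵗ + TV_7/(1+r)^7 = 862.7647

€862.76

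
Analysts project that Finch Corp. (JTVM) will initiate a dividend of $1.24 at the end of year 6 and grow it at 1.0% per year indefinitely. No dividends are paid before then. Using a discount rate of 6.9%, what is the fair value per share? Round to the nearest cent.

$15.06

Deferred-dividend DDM. At t=5 the remaining stream is a growing perpetuity with first payment D_6 = 1.24.
V_5 = D_6/(r−g) = 1.24/(0.069−0.01) = 21.0169
P₀ = V_5/(1+r)^5 = 21.0169/(1+0.069)^5 = 15.0550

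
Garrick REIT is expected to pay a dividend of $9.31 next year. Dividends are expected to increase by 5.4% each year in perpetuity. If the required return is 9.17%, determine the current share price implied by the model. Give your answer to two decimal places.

Gordon growth model: P₀ = D₁/(r − g), with D₁ = 9.31 given directly.
P₀ = 9.3100 / (0.0917 − 0.054) = 9.3100 / 0.0377 = 246.9496

$246.95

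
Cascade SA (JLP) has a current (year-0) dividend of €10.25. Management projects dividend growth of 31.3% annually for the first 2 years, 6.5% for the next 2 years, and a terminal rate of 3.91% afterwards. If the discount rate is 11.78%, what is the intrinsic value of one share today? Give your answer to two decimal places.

€222.00

Three-stage DDM. Project D₁…D_4; terminal Gordon value at t=4 with g = 0.0391; discount at r = 0.1178.
D_1 = 13.4582
D_2 = 17.6707
D_3 = 18.8193
D_4 = 20.0425
TV_4 = 20.8262/(0.1178−0.0391) = 264.6276
P₀ = Σ Dₜ/(1+r)ᵗ + TV_4/(1+r)^4 = 221.9983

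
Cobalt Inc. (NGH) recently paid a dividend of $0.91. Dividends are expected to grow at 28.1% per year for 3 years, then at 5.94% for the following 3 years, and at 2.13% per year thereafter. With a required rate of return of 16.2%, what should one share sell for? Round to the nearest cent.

$13.08

Three-stage DDM. Project D₁…D_6; terminal Gordon value at t=6 with g = 0.0213; discount at r = 0.162.
D_1 = 1.1657
D_2 = 1.4933
D_3 = 1.9129
D_4 = 2.0265
D_5 = 2.1469
D_6 = 2.2744
TV_6 = 2.3229/(0.162−0.0213) = 16.5093
P₀ = Σ Dₜ/(1+r)ᵗ + TV_6/(1+r)^6 = 13.0836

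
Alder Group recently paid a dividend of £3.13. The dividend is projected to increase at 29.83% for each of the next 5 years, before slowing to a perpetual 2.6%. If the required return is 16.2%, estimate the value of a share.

£63.21

Two-stage DDM. Project D₁…D_5 at 0.2983, terminal growth 0.026, discount at r = 0.162.
D_1 = 4.0637
D_2 = 5.2759
D_3 = 6.8497
D_4 = 8.8929
D_5 = 11.5457
Terminal value at t=5: TV = D_6/(r−g) = 11.8459/(0.162−0.026) = 87.1020
P₀ = 4.0637/(1+0.162)^1 + 5.2759/(1+0.162)^2 + 6.8497/(1+0.162)^3 + 8.8929/(1+0.162)^4 + 11.5457/(1+0.162)^5 + 87.1020/(1+0.162)^5 = 63.2126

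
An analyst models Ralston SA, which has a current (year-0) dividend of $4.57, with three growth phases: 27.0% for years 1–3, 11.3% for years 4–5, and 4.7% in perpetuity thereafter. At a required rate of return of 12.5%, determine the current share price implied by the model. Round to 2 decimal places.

$116.88

Three-stage DDM. Project D₁…D_5; terminal Gordon value at t=5 with g = 0.047; discount at r = 0.125.
D_1 = 5.8039
D_2 = 7.3710
D_3 = 9.3611
D_4 = 10.4189
D_5 = 11.5963
TV_5 = 12.1413/(0.125−0.047) = 155.6574
P₀ = Σ Dₜ/(1+r)ᵗ + TV_5/(1+r)^5 = 116.8760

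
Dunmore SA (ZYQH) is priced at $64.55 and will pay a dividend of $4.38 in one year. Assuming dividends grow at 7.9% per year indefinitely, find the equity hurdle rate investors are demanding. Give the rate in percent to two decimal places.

Rearranging the constant-growth DDM: r = D₁/P₀ + g.
r = 4.3800 / 64.55 + 0.079 = 0.06785 + 0.079 = 0.14685

14.69%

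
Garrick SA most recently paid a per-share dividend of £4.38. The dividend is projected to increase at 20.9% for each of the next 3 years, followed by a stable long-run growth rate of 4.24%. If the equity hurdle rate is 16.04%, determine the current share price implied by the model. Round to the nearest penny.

£58.03

Two-stage DDM. Project D₁…D_3 at 0.209, terminal growth 0.0424, discount at r = 0.1604.
D_1 = 5.2954
D_2 = 6.4022
D_3 = 7.7402
Terminal value at t=3: TV = D_4/(r−g) = 8.0684/(0.1604−0.0424) = 68.3763
P₀ = 5.2954/(1+0.1604)^1 + 6.4022/(1+0.1604)^2 + 7.7402/(1+0.1604)^3 + 68.3763/(1+0.1604)^3 = 58.0322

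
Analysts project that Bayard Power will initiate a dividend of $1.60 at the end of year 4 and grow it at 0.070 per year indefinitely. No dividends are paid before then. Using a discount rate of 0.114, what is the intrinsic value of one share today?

Deferred-dividend DDM. At t=3 the remaining stream is a growing perpetuity with first payment D_4 = 1.60.
V_3 = D_4/(r−g) = 1.60/(0.114−0.07) = 36.3636
P₀ = V_3/(1+r)^3 = 36.3636/(1+0.114)^3 = 26.3034

$26.30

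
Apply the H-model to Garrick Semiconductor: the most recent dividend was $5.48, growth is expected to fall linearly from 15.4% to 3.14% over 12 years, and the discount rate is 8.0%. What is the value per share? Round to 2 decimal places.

$199.24

H-model: P₀ = D₀[(1+g_L) + H(g_S−g_L)]/(r−g_L), with H = 12/2 = 6.
P₀ = 5.48 × [(1+0.0314) + 6×(0.154−0.0314)] / (0.08−0.0314)
   = 5.48 × 1.7670 / 0.0486 = 199.2420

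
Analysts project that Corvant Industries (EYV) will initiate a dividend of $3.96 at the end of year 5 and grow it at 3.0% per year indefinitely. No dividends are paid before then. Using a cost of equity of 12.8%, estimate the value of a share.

Deferred-dividend DDM. At t=4 the remaining stream is a growing perpetuity with first payment D_5 = 3.96.
V_4 = D_5/(r−g) = 3.96/(0.128−0.03) = 40.4082
P₀ = V_4/(1+r)^4 = 40.4082/(1+0.128)^4 = 24.9593

$24.96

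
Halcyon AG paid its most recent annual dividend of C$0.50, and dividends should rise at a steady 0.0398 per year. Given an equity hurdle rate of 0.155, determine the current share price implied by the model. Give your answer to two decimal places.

C$4.51

Gordon growth model: P₀ = D₁/(r − g). D₁ = 0.50 × (1 + 0.0398) = 0.5199.
P₀ = 0.5199 / (0.155 − 0.0398) = 0.5199 / 0.1152 = 4.5130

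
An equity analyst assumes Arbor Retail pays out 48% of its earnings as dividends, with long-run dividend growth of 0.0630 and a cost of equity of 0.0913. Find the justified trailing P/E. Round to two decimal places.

18.03

Justified trailing P/E = b(1+g)/(r−g) = 0.48×(1+0.063)/(0.0913−0.063) = 18.0297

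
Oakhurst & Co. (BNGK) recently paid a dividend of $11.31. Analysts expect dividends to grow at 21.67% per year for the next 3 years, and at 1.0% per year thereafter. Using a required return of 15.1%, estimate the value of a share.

Two-stage DDM. Project D₁…D_3 at 0.2167, terminal growth 0.01, discount at r = 0.151.
D_1 = 13.7609
D_2 = 16.7429
D_3 = 20.3710
Terminal value at t=3: TV = D_4/(r−g) = 20.5747/(0.151−0.01) = 145.9202
P₀ = 13.7609/(1+0.151)^1 + 16.7429/(1+0.151)^2 + 20.3710/(1+0.151)^3 + 145.9202/(1+0.151)^3 = 133.6480

$133.65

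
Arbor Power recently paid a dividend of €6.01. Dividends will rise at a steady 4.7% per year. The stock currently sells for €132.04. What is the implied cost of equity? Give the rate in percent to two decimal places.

9.47%

Rearranging the constant-growth DDM: r = D₁/P₀ + g.
D₁ = 6.01 × (1 + 0.047) = 6.2925.
r = 6.2925 / 132.04 + 0.047 = 0.04766 + 0.047 = 0.09466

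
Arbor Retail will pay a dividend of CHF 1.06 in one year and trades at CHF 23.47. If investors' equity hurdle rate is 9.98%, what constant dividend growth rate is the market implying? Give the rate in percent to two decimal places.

From P₀ = D₁/(r − g), the implied growth is g = r − D₁/P₀.
g = 0.0998 − 1.06/23.47 = 0.0998 − 0.04516 = 0.05464

5.46%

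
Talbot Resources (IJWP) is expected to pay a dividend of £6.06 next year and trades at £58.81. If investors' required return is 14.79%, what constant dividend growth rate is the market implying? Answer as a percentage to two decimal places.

From P₀ = D₁/(r − g), the implied growth is g = r − D₁/P₀.
g = 0.1479 − 6.06/58.81 = 0.1479 − 0.10304 = 0.04486

4.49%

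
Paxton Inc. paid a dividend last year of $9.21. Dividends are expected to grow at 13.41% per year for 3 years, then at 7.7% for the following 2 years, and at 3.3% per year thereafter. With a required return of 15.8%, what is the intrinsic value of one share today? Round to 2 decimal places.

$103.88

Three-stage DDM. Project D₁…D_5; terminal Gordon value at t=5 with g = 0.033; discount at r = 0.158.
D_1 = 10.4451
D_2 = 11.8457
D_3 = 13.4343
D_4 = 14.4687
D_5 = 15.5828
TV_5 = 16.0970/(0.158−0.033) = 128.7761
P₀ = Σ Dₜ/(1+r)ᵗ + TV_5/(1+r)^5 = 103.8781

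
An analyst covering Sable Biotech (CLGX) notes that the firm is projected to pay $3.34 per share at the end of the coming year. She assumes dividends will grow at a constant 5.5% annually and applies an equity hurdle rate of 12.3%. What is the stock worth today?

$49.12

Gordon growth model: P₀ = D₁/(r − g), with D₁ = 3.34 given directly.
P₀ = 3.3400 / (0.123 − 0.055) = 3.3400 / 0.068 = 49.1176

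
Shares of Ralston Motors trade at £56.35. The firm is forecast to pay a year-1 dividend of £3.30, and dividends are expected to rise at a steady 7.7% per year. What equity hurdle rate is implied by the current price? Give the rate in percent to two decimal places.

Rearranging the constant-growth DDM: r = D₁/P₀ + g.
r = 3.3000 / 56.35 + 0.077 = 0.05856 + 0.077 = 0.13556

13.56%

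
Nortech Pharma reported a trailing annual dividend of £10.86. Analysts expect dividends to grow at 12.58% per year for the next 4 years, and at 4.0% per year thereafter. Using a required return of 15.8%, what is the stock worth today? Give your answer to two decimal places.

£126.01

Two-stage DDM. Project D₁…D_4 at 0.1258, terminal growth 0.04, discount at r = 0.158.
D_1 = 12.2262
D_2 = 13.7642
D_3 = 15.4958
D_4 = 17.4452
Terminal value at t=4: TV = D_5/(r−g) = 18.1430/(0.158−0.04) = 153.7539
P₀ = 12.2262/(1+0.158)^1 + 13.7642/(1+0.158)^2 + 15.4958/(1+0.158)^3 + 17.4452/(1+0.158)^4 + 153.7539/(1+0.158)^4 = 126.0081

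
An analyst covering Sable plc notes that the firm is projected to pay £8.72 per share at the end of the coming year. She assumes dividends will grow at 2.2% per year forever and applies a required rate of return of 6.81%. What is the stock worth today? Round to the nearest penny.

£189.15

Gordon growth model: P₀ = D₁/(r − g), with D₁ = 8.72 given directly.
P₀ = 8.7200 / (0.0681 − 0.022) = 8.7200 / 0.0461 = 189.1540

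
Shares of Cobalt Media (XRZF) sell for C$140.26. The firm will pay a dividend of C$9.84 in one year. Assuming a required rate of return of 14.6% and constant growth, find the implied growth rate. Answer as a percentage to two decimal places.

7.58%

From P₀ = D₁/(r − g), the implied growth is g = r − D₁/P₀.
g = 0.146 − 9.84/140.26 = 0.146 − 0.07016 = 0.07584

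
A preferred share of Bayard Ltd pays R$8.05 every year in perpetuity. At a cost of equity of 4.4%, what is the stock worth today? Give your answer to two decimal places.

R$182.95

Zero-growth DDM (perpetuity): P₀ = D/r = 8.05 / 0.044 = 182.9545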